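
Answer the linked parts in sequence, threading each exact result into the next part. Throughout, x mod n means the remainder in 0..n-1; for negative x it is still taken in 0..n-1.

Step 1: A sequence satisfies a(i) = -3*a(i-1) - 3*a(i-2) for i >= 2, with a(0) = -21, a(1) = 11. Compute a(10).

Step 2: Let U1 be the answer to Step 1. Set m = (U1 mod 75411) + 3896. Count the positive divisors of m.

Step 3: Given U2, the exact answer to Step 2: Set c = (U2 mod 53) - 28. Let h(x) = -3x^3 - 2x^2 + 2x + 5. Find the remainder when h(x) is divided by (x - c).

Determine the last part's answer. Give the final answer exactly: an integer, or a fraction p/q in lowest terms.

Step 1: a(2) = -3*(11) - 3*(-21) = 30; iterating: a(2)=30, a(3)=-123, a(4)=279, a(5)=-468, a(6)=567, a(7)=-297, a(8)=-810, a(9)=3321, a(10)=-7533; answer -7533
Step 2: U1 = -7533; m = 71774; 71774 = 2 * 17 * 2111; number of divisors = (1+1) * (1+1) * (1+1) = 8; answer 8
Step 3: U2 = 8; c = -20; remainder = value at the root: -3*(-20)^3 - 2*(-20)^2 + 2*(-20)^1 + 5 = (24000) + (-800) + (-40) + (5) = 23165; answer 23165

23165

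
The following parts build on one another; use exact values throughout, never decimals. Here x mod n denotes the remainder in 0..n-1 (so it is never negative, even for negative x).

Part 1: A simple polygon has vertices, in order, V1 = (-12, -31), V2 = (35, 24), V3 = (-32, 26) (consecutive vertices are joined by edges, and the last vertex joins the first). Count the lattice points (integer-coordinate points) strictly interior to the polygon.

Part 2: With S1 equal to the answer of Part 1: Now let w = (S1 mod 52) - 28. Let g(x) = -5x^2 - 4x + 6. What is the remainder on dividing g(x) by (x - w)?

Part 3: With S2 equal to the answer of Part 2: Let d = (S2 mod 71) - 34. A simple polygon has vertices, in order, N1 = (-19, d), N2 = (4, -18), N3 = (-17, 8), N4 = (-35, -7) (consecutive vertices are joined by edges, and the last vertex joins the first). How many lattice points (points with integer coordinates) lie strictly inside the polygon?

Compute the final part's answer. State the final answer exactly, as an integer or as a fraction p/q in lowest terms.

Part 1: cross terms: (-12*24 - 35*-31)=797, (35*26 - -32*24)=1678, (-32*-31 - -12*26)=1304; twice the area = |3779| = 3779; area = 3779/2; boundary points = 1 + 1 + 1 = 3; strictly interior points = area - boundary/2 + 1 = 1889; answer 1889
Part 2: S1 = 1889; w = -11; remainder = value at the root: -5*(-11)^2 - 4*(-11)^1 + 6 = (-605) + (44) + (6) = -555; answer -555
Part 3: S2 = -555; d = -21; cross terms: (-19*-18 - 4*-21)=426, (4*8 - -17*-18)=-274, (-17*-7 - -35*8)=399, (-35*-21 - -19*-7)=602; twice the area = |1153| = 1153; area = 1153/2; boundary points = 1 + 1 + 3 + 2 = 7; strictly interior points = area - boundary/2 + 1 = 574; answer 574

574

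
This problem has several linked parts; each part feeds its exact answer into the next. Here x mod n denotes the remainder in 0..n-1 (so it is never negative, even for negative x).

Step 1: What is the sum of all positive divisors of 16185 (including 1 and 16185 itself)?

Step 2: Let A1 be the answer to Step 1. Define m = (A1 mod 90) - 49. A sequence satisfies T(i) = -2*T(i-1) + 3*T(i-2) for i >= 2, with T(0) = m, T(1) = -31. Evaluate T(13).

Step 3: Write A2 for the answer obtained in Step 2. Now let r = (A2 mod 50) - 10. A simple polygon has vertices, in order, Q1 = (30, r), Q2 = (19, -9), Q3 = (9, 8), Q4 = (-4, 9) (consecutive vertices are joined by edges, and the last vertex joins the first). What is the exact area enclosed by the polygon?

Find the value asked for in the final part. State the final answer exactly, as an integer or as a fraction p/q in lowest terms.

Step 1: 16185 = 3 * 5 * 13 * 83; sigma = (1 + 3) * (1 + 5) * (1 + 13) * (1 + 83) = 4 * 6 * 14 * 84 = 28224; answer 28224
Step 2: A1 = 28224; m = 5; T(2) = -2*(-31) + 3*(5) = 77; iterating: T(2)=77, T(3)=-247, T(4)=725, T(5)=-2191, T(6)=6557, T(7)=-19687, T(8)=59045, T(9)=-177151, T(10)=531437, T(11)=-1594327, T(12)=4782965, T(13)=-14348911; answer -14348911
Step 3: A2 = -14348911; r = 29; cross terms: (30*-9 - 19*29)=-821, (19*8 - 9*-9)=233, (9*9 - -4*8)=113, (-4*29 - 30*9)=-386; twice the area = |-861| = 861; area = 861/2; answer 861/2

861/2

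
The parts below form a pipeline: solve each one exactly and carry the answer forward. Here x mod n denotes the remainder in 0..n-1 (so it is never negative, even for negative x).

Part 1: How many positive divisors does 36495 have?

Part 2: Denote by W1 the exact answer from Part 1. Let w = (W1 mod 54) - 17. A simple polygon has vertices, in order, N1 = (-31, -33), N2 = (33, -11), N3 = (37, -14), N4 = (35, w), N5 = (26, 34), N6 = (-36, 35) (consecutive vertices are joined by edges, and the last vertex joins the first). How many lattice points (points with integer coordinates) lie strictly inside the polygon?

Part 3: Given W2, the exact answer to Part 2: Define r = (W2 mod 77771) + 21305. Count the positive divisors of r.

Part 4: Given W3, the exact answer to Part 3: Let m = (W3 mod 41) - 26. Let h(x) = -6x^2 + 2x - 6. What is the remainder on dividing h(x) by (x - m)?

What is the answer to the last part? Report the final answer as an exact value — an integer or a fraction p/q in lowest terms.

-1986

Part 1: 36495 = 3^2 * 5 * 811; number of divisors = (2+1) * (1+1) * (1+1) = 12; answer 12
Part 2: W1 = 12; w = -5; cross terms: (-31*-11 - 33*-33)=1430, (33*-14 - 37*-11)=-55, (37*-5 - 35*-14)=305, (35*34 - 26*-5)=1320, (26*35 - -36*34)=2134, (-36*-33 - -31*35)=2273; twice the area = |7407| = 7407; area = 7407/2; boundary points = 2 + 1 + 1 + 3 + 1 + 1 = 9; strictly interior points = area - boundary/2 + 1 = 3700; answer 3700
Part 3: W2 = 3700; r = 25005; 25005 = 3 * 5 * 1667; number of divisors = (1+1) * (1+1) * (1+1) = 8; answer 8
Part 4: W3 = 8; m = -18; remainder = value at the root: -6*(-18)^2 + 2*(-18)^1 - 6 = (-1944) + (-36) + (-6) = -1986; answer -1986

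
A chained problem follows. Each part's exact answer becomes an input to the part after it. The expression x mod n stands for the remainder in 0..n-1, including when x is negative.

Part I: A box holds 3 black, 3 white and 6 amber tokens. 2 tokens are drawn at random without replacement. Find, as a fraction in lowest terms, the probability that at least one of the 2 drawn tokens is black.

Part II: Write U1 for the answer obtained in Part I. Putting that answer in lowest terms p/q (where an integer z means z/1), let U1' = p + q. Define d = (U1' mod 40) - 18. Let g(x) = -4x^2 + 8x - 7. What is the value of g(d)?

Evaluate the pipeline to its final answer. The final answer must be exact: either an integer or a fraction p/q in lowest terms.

-39

Part I: total draws C(12,2) = 66; complement C(9,2) = 36; favorable 66 - 36 = 30; P = 5/11; answer 5/11
Part II: U1 = 5/11; threaded value p + q = 16; d = -2; -4*(-2)^2 + 8*(-2)^1 - 7 = (-16) + (-16) + (-7) = -39; answer -39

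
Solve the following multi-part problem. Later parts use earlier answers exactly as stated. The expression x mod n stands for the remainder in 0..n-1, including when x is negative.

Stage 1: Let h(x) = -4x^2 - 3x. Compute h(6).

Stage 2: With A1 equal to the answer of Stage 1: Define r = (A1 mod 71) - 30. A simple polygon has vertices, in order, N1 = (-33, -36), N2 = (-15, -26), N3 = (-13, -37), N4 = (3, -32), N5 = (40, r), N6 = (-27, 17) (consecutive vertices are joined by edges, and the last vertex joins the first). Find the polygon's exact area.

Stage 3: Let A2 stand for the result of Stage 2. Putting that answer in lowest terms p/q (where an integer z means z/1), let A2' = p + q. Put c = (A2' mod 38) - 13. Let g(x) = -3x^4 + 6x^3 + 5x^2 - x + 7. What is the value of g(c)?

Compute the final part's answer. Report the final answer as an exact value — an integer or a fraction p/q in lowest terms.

-2411

Stage 1: -4*(6)^2 - 3*(6)^1 = (-144) + (-18) = -162; answer -162
Stage 2: A1 = -162; r = 21; cross terms: (-33*-26 - -15*-36)=318, (-15*-37 - -13*-26)=217, (-13*-32 - 3*-37)=527, (3*21 - 40*-32)=1343, (40*17 - -27*21)=1247, (-27*-36 - -33*17)=1533; twice the area = |5185| = 5185; area = 5185/2; answer 5185/2
Stage 3: A2 = 5185/2; threaded value p + q = 5187; c = 6; -3*(6)^4 + 6*(6)^3 + 5*(6)^2 - 1*(6)^1 + 7 = (-3888) + (1296) + (180) + (-6) + (7) = -2411; answer -2411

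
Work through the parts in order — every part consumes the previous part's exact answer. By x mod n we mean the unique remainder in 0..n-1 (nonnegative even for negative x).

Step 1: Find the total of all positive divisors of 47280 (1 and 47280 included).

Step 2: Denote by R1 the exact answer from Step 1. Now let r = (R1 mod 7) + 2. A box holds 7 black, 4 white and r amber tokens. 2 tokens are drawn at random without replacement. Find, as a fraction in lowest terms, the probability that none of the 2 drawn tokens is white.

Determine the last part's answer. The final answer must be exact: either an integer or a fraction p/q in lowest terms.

39/68

Step 1: 47280 = 2^4 * 3 * 5 * 197; sigma = (1 + 2 + 4 + 8 + 16) * (1 + 3) * (1 + 5) * (1 + 197) = 31 * 4 * 6 * 198 = 147312; answer 147312
Step 2: R1 = 147312; r = 6; total draws C(17,2) = 136; favorable C(13,2) = 78; P = 39/68; answer 39/68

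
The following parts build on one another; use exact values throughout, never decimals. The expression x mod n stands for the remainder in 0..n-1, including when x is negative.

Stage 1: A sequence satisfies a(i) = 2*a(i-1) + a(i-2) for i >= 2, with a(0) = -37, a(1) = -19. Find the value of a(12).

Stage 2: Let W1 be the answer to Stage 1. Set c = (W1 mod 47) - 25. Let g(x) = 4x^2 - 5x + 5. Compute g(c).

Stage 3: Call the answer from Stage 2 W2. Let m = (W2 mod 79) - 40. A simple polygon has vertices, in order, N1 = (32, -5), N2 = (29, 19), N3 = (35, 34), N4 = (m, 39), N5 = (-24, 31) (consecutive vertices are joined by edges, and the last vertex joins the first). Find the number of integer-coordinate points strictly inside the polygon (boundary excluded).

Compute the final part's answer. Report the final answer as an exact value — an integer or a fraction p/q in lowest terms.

Stage 1: a(2) = 2*(-19) + 1*(-37) = -75; iterating: a(2)=-75, a(3)=-169, a(4)=-413, a(5)=-995, a(6)=-2403, a(7)=-5801, a(8)=-14005, a(9)=-33811, a(10)=-81627, a(11)=-197065, a(12)=-475757; answer -475757
Stage 2: W1 = -475757; c = -1; 4*(-1)^2 - 5*(-1)^1 + 5 = (4) + (5) + (5) = 14; answer 14
Stage 3: W2 = 14; m = -26; cross terms: (32*19 - 29*-5)=753, (29*34 - 35*19)=321, (35*39 - -26*34)=2249, (-26*31 - -24*39)=130, (-24*-5 - 32*31)=-872; twice the area = |2581| = 2581; area = 2581/2; boundary points = 3 + 3 + 1 + 2 + 4 = 13; strictly interior points = area - boundary/2 + 1 = 1285; answer 1285

1285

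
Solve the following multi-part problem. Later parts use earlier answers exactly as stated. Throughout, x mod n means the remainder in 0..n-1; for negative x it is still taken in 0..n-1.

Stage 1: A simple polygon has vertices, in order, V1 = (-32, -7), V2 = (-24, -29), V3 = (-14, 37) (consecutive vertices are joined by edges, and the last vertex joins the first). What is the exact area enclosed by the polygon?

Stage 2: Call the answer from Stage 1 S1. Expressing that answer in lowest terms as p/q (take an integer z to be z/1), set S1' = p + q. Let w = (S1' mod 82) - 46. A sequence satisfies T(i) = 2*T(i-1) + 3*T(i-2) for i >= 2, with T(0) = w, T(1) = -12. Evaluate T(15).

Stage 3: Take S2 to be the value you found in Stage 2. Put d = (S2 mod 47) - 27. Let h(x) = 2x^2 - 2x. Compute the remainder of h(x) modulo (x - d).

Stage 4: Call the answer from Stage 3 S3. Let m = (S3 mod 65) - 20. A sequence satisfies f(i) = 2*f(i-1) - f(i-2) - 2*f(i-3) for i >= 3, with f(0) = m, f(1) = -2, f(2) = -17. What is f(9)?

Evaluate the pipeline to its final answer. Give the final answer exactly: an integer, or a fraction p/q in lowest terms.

938

Stage 1: cross terms: (-32*-29 - -24*-7)=760, (-24*37 - -14*-29)=-1294, (-14*-7 - -32*37)=1282; twice the area = |748| = 748; area = 374; answer 374
Stage 2: S1 = 374; threaded value p + q = 375; w = 1; T(2) = 2*(-12) + 3*(1) = -21; iterating: T(2)=-21, T(3)=-78, T(4)=-219, T(5)=-672, T(6)=-2001, T(7)=-6018, T(8)=-18039, T(9)=-54132, T(10)=-162381, T(11)=-487158, T(12)=-1461459, T(13)=-4384392, T(14)=-13153161, T(15)=-39459498; answer -39459498
Stage 3: S2 = -39459498; d = -17; remainder = value at the root: 2*(-17)^2 - 2*(-17)^1 = (578) + (34) = 612; answer 612
Stage 4: S3 = 612; m = 7; f(3) = 2*(-17) - 1*(-2) - 2*(7) = -46; iterating: f(3)=-46, f(4)=-71, f(5)=-62, f(6)=39, f(7)=282, f(8)=649, f(9)=938; answer 938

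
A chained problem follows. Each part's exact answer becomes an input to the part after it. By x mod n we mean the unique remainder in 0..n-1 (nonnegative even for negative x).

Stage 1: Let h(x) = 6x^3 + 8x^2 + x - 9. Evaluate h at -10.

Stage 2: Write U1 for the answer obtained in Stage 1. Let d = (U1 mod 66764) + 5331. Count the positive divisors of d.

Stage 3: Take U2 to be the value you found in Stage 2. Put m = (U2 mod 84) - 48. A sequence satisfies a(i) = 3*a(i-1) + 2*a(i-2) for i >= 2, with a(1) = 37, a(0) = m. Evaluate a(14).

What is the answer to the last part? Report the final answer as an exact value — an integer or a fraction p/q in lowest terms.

215092371

Stage 1: 6*(-10)^3 + 8*(-10)^2 + 1*(-10)^1 - 9 = (-6000) + (800) + (-10) + (-9) = -5219; answer -5219
Stage 2: U1 = -5219; d = 66876; 66876 = 2^2 * 3 * 5573; number of divisors = (2+1) * (1+1) * (1+1) = 12; answer 12
Stage 3: U2 = 12; m = -36; a(2) = 3*(37) + 2*(-36) = 39; iterating: a(2)=39, a(3)=191, a(4)=651, a(5)=2335, a(6)=8307, a(7)=29591, a(8)=105387, a(9)=375343, a(10)=1336803, a(11)=4761095, a(12)=16956891, a(13)=60392863, a(14)=215092371; answer 215092371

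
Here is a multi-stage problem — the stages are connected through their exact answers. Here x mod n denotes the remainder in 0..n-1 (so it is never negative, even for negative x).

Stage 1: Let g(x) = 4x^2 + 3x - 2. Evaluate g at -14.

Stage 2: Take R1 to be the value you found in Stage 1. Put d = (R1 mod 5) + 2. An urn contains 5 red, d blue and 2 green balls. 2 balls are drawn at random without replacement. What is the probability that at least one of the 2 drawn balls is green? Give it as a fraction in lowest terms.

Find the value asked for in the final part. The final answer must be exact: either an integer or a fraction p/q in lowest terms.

Stage 1: 4*(-14)^2 + 3*(-14)^1 - 2 = (784) + (-42) + (-2) = 740; answer 740
Stage 2: R1 = 740; d = 2; total draws C(9,2) = 36; complement C(7,2) = 21; favorable 36 - 21 = 15; P = 5/12; answer 5/12

5/12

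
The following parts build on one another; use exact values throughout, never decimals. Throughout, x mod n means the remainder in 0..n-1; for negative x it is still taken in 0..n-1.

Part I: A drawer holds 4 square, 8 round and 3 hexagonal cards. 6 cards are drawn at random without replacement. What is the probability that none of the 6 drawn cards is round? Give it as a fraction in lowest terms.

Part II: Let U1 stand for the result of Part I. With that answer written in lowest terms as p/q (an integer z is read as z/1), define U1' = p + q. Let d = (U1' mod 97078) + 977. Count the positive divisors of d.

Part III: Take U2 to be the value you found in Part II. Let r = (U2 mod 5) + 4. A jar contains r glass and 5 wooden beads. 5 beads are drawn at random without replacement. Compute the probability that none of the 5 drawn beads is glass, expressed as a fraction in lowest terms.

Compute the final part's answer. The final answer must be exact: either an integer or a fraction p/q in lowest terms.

1/462

Part I: total draws C(15,6) = 5005; favorable C(7,6) = 7; P = 1/715; answer 1/715
Part II: U1 = 1/715; threaded value p + q = 716; d = 1693; 1693 is prime, so its only divisors are 1 and 1693; count = 2; answer 2
Part III: U2 = 2; r = 6; total draws C(11,5) = 462; favorable C(5,5) = 1; P = 1/462; answer 1/462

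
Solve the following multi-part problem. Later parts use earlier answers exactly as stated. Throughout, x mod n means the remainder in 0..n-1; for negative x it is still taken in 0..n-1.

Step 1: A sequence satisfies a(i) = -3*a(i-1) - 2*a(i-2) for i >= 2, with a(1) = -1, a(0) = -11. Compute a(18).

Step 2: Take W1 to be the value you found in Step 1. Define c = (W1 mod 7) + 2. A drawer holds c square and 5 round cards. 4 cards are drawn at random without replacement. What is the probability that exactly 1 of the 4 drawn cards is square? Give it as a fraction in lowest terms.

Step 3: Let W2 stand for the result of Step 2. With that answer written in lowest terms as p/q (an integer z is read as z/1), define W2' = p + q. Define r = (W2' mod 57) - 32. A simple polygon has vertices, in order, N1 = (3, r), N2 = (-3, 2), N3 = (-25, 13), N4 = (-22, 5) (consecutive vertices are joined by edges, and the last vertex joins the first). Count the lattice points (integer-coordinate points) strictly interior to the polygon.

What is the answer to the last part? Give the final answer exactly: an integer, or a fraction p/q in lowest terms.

Step 1: a(2) = -3*(-1) - 2*(-11) = 25; iterating: a(2)=25, a(3)=-73, a(4)=169, a(5)=-361, a(6)=745, a(7)=-1513, a(8)=3049, a(9)=-6121, a(10)=12265, a(11)=-24553, a(12)=49129, a(13)=-98281, a(14)=196585, a(15)=-393193, a(16)=786409, a(17)=-1572841, a(18)=3145705; answer 3145705
Step 2: W1 = 3145705; c = 5; total draws C(10,4) = 210; favorable C(5,1)*C(5,3) = 50; P = 5/21; answer 5/21
Step 3: W2 = 5/21; threaded value p + q = 26; r = -6; cross terms: (3*2 - -3*-6)=-12, (-3*13 - -25*2)=11, (-25*5 - -22*13)=161, (-22*-6 - 3*5)=117; twice the area = |277| = 277; area = 277/2; boundary points = 2 + 11 + 1 + 1 = 15; strictly interior points = area - boundary/2 + 1 = 132; answer 132

132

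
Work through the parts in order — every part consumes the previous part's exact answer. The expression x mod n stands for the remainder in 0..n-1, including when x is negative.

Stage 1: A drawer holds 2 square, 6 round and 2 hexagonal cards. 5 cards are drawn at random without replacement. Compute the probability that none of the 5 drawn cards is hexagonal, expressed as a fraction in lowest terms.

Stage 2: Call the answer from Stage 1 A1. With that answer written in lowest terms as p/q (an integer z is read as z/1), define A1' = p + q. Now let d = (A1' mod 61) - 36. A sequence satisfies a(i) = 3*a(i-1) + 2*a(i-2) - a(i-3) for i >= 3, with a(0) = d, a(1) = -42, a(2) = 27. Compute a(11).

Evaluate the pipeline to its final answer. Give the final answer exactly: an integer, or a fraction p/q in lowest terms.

933442

Stage 1: total draws C(10,5) = 252; favorable C(8,5) = 56; P = 2/9; answer 2/9
Stage 2: A1 = 2/9; threaded value p + q = 11; d = -25; a(3) = 3*(27) + 2*(-42) - 1*(-25) = 22; iterating: a(3)=22, a(4)=162, a(5)=503, a(6)=1811, a(7)=6277, a(8)=21950, a(9)=76593, a(10)=267402, a(11)=933442; answer 933442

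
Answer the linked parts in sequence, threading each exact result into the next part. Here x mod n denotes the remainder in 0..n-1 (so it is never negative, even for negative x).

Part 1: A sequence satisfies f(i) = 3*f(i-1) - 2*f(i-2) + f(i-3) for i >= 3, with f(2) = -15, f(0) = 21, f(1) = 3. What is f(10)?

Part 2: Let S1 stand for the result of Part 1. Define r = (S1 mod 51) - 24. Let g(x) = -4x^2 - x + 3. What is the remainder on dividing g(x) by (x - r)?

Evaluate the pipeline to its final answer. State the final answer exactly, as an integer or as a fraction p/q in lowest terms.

Part 1: f(3) = 3*(-15) - 2*(3) + 1*(21) = -30; iterating: f(3)=-30, f(4)=-57, f(5)=-126, f(6)=-294, f(7)=-687, f(8)=-1599, f(9)=-3717, f(10)=-8640; answer -8640
Part 2: S1 = -8640; r = 6; remainder = value at the root: -4*(6)^2 - 1*(6)^1 + 3 = (-144) + (-6) + (3) = -147; answer -147

-147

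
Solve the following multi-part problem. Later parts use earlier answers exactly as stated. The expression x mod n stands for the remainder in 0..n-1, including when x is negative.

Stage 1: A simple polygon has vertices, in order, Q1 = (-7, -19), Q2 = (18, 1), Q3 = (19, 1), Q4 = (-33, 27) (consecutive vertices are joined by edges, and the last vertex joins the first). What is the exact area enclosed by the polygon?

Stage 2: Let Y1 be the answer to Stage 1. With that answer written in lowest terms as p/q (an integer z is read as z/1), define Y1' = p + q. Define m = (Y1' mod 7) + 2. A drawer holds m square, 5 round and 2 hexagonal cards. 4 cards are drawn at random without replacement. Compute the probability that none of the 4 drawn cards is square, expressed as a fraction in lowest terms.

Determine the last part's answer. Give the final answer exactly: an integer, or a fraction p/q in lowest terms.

7/66

Stage 1: cross terms: (-7*1 - 18*-19)=335, (18*1 - 19*1)=-1, (19*27 - -33*1)=546, (-33*-19 - -7*27)=816; twice the area = |1696| = 1696; area = 848; answer 848
Stage 2: Y1 = 848; threaded value p + q = 849; m = 4; total draws C(11,4) = 330; favorable C(7,4) = 35; P = 7/66; answer 7/66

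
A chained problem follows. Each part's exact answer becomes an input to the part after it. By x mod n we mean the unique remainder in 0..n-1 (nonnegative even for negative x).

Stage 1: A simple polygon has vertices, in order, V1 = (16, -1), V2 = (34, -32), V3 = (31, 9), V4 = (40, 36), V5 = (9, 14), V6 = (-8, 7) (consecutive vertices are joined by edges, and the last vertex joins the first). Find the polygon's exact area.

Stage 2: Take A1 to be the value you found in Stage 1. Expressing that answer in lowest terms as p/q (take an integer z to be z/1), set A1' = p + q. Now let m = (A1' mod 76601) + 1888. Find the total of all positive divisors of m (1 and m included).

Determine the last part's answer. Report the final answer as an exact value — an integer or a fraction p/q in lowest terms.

4800

Stage 1: cross terms: (16*-32 - 34*-1)=-478, (34*9 - 31*-32)=1298, (31*36 - 40*9)=756, (40*14 - 9*36)=236, (9*7 - -8*14)=175, (-8*-1 - 16*7)=-104; twice the area = |1883| = 1883; area = 1883/2; answer 1883/2
Stage 2: A1 = 1883/2; threaded value p + q = 1885; m = 3773; 3773 = 7^3 * 11; sigma = (1 + 7 + 49 + 343) * (1 + 11) = 400 * 12 = 4800; answer 4800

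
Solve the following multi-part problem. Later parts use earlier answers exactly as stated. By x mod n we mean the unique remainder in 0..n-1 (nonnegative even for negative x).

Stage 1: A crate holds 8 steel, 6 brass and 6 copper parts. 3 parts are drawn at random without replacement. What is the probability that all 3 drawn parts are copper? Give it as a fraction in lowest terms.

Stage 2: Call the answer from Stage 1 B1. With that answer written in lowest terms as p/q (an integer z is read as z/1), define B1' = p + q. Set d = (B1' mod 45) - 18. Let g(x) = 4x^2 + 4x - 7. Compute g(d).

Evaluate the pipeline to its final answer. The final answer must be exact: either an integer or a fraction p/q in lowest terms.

73

Stage 1: total draws C(20,3) = 1140; favorable C(6,3) = 20; P = 1/57; answer 1/57
Stage 2: B1 = 1/57; threaded value p + q = 58; d = -5; 4*(-5)^2 + 4*(-5)^1 - 7 = (100) + (-20) + (-7) = 73; answer 73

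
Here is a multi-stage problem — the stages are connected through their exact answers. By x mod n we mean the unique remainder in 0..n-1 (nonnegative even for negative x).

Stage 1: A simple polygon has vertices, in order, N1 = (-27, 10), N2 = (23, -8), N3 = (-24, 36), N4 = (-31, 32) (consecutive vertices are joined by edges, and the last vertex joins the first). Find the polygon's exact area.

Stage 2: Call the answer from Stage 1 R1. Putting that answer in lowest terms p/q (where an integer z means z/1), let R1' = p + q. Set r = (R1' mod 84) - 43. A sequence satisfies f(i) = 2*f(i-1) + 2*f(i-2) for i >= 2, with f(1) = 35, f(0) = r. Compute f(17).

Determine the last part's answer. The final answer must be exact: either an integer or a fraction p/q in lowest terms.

Stage 1: cross terms: (-27*-8 - 23*10)=-14, (23*36 - -24*-8)=636, (-24*32 - -31*36)=348, (-31*10 - -27*32)=554; twice the area = |1524| = 1524; area = 762; answer 762
Stage 2: R1 = 762; threaded value p + q = 763; r = -36; f(2) = 2*(35) + 2*(-36) = -2; iterating: f(2)=-2, f(3)=66, f(4)=128, f(5)=388, f(6)=1032, f(7)=2840, f(8)=7744, f(9)=21168, f(10)=57824, f(11)=157984, f(12)=431616, f(13)=1179200, f(14)=3221632, f(15)=8801664, f(16)=24046592, f(17)=65696512; answer 65696512

65696512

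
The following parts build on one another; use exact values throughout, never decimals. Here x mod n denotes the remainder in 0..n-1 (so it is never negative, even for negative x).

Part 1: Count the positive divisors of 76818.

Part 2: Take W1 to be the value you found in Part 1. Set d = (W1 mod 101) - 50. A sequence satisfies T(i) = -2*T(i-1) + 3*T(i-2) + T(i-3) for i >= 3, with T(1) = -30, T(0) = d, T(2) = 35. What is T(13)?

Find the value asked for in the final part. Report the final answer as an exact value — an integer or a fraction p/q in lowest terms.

-6882371

Part 1: 76818 = 2 * 3 * 7 * 31 * 59; number of divisors = (1+1) * (1+1) * (1+1) * (1+1) * (1+1) = 32; answer 32
Part 2: W1 = 32; d = -18; T(3) = -2*(35) + 3*(-30) + 1*(-18) = -178; iterating: T(3)=-178, T(4)=431, T(5)=-1361, T(6)=3837, T(7)=-11326, T(8)=32802, T(9)=-95745, T(10)=278570, T(11)=-811573, T(12)=2363111, T(13)=-6882371; answer -6882371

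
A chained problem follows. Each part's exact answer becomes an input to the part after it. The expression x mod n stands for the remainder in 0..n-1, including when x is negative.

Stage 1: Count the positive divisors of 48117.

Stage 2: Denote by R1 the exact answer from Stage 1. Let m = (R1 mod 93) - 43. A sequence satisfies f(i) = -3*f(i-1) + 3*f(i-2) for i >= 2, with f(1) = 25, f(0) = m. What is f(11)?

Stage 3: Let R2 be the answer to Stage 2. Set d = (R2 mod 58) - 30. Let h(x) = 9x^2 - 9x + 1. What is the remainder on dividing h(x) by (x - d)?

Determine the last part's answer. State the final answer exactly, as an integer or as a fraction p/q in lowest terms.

Stage 1: 48117 = 3 * 43 * 373; number of divisors = (1+1) * (1+1) * (1+1) = 8; answer 8
Stage 2: R1 = 8; m = -35; f(2) = -3*(25) + 3*(-35) = -180; iterating: f(2)=-180, f(3)=615, f(4)=-2385, f(5)=9000, f(6)=-34155, f(7)=129465, f(8)=-490860, f(9)=1860975, f(10)=-7055505, f(11)=26749440; answer 26749440
Stage 3: R2 = 26749440; d = -16; remainder = value at the root: 9*(-16)^2 - 9*(-16)^1 + 1 = (2304) + (144) + (1) = 2449; answer 2449

2449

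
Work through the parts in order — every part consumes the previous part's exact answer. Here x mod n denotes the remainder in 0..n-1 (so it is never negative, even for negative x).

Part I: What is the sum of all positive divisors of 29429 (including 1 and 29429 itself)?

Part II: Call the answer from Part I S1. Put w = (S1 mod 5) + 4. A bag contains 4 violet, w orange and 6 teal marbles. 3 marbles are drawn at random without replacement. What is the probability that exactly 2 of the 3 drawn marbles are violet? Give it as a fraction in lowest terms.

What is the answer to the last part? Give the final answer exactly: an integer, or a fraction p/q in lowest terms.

15/91

Part I: 29429 is prime, so its only divisors are 1 and 29429; sigma = 1 + 29429 = 29430; answer 29430
Part II: S1 = 29430; w = 4; total draws C(14,3) = 364; favorable C(4,2)*C(10,1) = 60; P = 15/91; answer 15/91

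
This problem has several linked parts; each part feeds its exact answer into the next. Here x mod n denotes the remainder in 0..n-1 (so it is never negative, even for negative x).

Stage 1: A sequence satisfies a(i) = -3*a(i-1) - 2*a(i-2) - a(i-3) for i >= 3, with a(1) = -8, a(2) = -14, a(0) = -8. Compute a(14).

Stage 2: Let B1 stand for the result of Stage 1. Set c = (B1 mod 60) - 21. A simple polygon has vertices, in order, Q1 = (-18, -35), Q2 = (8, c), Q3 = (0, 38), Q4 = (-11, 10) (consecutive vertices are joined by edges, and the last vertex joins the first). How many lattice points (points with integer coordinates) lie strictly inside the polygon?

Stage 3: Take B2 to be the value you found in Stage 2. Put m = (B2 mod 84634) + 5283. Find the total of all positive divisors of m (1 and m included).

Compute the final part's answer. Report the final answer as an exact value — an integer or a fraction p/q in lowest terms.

Stage 1: a(3) = -3*(-14) - 2*(-8) - 1*(-8) = 66; iterating: a(3)=66, a(4)=-162, a(5)=368, a(6)=-846, a(7)=1964, a(8)=-4568, a(9)=10622, a(10)=-24694, a(11)=57406, a(12)=-133452, a(13)=310238, a(14)=-721216; answer -721216
Stage 2: B1 = -721216; c = 23; cross terms: (-18*23 - 8*-35)=-134, (8*38 - 0*23)=304, (0*10 - -11*38)=418, (-11*-35 - -18*10)=565; twice the area = |1153| = 1153; area = 1153/2; boundary points = 2 + 1 + 1 + 1 = 5; strictly interior points = area - boundary/2 + 1 = 575; answer 575
Stage 3: B2 = 575; m = 5858; 5858 = 2 * 29 * 101; sigma = (1 + 2) * (1 + 29) * (1 + 101) = 3 * 30 * 102 = 9180; answer 9180

9180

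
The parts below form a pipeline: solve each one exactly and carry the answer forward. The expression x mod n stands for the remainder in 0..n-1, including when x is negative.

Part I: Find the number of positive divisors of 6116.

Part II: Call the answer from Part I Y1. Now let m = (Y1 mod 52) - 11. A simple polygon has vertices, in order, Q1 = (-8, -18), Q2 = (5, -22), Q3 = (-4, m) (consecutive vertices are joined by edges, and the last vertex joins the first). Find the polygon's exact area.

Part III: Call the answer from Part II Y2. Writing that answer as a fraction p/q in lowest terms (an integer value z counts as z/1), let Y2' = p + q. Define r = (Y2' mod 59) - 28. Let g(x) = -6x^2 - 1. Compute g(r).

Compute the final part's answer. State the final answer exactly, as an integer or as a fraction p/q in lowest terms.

Part I: 6116 = 2^2 * 11 * 139; number of divisors = (2+1) * (1+1) * (1+1) = 12; answer 12
Part II: Y1 = 12; m = 1; cross terms: (-8*-22 - 5*-18)=266, (5*1 - -4*-22)=-83, (-4*-18 - -8*1)=80; twice the area = |263| = 263; area = 263/2; answer 263/2
Part III: Y2 = 263/2; threaded value p + q = 265; r = 1; -6*(1)^2 - 1 = (-6) + (-1) = -7; answer -7

-7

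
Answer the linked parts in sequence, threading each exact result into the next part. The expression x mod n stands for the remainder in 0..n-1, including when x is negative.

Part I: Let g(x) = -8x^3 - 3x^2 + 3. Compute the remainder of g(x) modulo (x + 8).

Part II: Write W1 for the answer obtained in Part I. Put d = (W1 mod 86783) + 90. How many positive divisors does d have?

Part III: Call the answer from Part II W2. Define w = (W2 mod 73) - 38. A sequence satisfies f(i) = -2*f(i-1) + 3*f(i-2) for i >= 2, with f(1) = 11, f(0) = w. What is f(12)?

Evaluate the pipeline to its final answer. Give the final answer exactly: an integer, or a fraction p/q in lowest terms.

-5978734

Part I: remainder = value at the root: -8*(-8)^3 - 3*(-8)^2 + 3 = (4096) + (-192) + (3) = 3907; answer 3907
Part II: W1 = 3907; d = 3997; 3997 = 7 * 571; number of divisors = (1+1) * (1+1) = 4; answer 4
Part III: W2 = 4; w = -34; f(2) = -2*(11) + 3*(-34) = -124; iterating: f(2)=-124, f(3)=281, f(4)=-934, f(5)=2711, f(6)=-8224, f(7)=24581, f(8)=-73834, f(9)=221411, f(10)=-664324, f(11)=1992881, f(12)=-5978734; answer -5978734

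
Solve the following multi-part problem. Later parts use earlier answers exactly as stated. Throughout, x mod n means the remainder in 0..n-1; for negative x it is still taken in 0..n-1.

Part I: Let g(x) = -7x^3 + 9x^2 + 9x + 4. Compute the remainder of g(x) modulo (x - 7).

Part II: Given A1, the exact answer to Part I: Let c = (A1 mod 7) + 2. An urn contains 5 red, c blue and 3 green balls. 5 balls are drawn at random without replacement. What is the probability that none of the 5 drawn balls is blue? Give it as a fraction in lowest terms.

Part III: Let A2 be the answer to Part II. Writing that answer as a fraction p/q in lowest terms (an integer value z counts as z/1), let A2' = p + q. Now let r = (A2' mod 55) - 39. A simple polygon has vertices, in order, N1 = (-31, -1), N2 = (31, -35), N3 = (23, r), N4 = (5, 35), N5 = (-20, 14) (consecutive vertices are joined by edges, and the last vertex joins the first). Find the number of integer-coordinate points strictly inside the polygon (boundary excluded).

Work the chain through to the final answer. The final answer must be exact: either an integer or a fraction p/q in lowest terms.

Part I: remainder = value at the root: -7*(7)^3 + 9*(7)^2 + 9*(7)^1 + 4 = (-2401) + (441) + (63) + (4) = -1893; answer -1893
Part II: A1 = -1893; c = 6; total draws C(14,5) = 2002; favorable C(8,5) = 56; P = 4/143; answer 4/143
Part III: A2 = 4/143; threaded value p + q = 147; r = -2; cross terms: (-31*-35 - 31*-1)=1116, (31*-2 - 23*-35)=743, (23*35 - 5*-2)=815, (5*14 - -20*35)=770, (-20*-1 - -31*14)=454; twice the area = |3898| = 3898; area = 1949; boundary points = 2 + 1 + 1 + 1 + 1 = 6; strictly interior points = area - boundary/2 + 1 = 1947; answer 1947

1947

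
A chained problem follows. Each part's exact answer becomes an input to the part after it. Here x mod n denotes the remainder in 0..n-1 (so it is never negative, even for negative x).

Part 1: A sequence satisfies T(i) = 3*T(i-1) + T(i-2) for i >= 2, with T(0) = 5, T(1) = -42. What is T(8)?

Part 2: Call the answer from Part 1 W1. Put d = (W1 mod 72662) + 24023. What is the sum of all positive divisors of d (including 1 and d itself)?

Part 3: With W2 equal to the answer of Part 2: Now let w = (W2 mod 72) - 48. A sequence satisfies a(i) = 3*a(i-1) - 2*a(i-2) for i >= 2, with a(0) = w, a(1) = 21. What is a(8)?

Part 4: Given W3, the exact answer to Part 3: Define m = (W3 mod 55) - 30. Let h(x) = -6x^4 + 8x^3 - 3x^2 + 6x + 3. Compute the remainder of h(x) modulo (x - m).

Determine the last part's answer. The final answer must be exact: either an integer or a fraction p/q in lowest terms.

Part 1: T(2) = 3*(-42) + 1*(5) = -121; iterating: T(2)=-121, T(3)=-405, T(4)=-1336, T(5)=-4413, T(6)=-14575, T(7)=-48138, T(8)=-158989; answer -158989
Part 2: W1 = -158989; d = 83020; 83020 = 2^2 * 5 * 7 * 593; sigma = (1 + 2 + 4) * (1 + 5) * (1 + 7) * (1 + 593) = 7 * 6 * 8 * 594 = 199584; answer 199584
Part 3: W2 = 199584; w = -48; a(2) = 3*(21) - 2*(-48) = 159; iterating: a(2)=159, a(3)=435, a(4)=987, a(5)=2091, a(6)=4299, a(7)=8715, a(8)=17547; answer 17547
Part 4: W3 = 17547; m = -28; remainder = value at the root: -6*(-28)^4 + 8*(-28)^3 - 3*(-28)^2 + 6*(-28)^1 + 3 = (-3687936) + (-175616) + (-2352) + (-168) + (3) = -3866069; answer -3866069

-3866069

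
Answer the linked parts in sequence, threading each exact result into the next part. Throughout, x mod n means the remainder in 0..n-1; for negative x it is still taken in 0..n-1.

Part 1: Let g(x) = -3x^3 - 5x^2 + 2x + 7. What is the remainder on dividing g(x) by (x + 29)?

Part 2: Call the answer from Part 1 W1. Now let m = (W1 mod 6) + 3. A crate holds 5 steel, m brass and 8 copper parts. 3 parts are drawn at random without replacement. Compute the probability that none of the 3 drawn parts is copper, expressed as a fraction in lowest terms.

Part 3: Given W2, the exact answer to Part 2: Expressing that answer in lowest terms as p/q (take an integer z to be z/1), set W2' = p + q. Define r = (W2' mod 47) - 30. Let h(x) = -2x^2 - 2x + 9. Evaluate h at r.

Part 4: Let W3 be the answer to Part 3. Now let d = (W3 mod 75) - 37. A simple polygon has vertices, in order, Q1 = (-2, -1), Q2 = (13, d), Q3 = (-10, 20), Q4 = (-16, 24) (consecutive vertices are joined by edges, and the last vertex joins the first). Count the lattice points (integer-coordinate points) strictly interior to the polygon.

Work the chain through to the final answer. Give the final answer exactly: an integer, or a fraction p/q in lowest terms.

Part 1: remainder = value at the root: -3*(-29)^3 - 5*(-29)^2 + 2*(-29)^1 + 7 = (73167) + (-4205) + (-58) + (7) = 68911; answer 68911
Part 2: W1 = 68911; m = 4; total draws C(17,3) = 680; favorable C(9,3) = 84; P = 21/170; answer 21/170
Part 3: W2 = 21/170; threaded value p + q = 191; r = -27; -2*(-27)^2 - 2*(-27)^1 + 9 = (-1458) + (54) + (9) = -1395; answer -1395
Part 4: W3 = -1395; d = -7; cross terms: (-2*-7 - 13*-1)=27, (13*20 - -10*-7)=190, (-10*24 - -16*20)=80, (-16*-1 - -2*24)=64; twice the area = |361| = 361; area = 361/2; boundary points = 3 + 1 + 2 + 1 = 7; strictly interior points = area - boundary/2 + 1 = 178; answer 178

178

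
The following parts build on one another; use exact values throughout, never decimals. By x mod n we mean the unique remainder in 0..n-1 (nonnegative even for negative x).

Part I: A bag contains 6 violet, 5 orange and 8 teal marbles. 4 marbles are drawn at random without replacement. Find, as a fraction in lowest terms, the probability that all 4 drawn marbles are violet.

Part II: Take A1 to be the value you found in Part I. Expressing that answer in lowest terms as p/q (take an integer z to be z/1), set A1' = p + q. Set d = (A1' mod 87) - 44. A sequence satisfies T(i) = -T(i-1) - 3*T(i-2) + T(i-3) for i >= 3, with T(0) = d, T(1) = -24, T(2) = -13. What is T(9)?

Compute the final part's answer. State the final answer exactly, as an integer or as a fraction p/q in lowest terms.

Part I: total draws C(19,4) = 3876; favorable C(6,4) = 15; P = 5/1292; answer 5/1292
Part II: A1 = 5/1292; threaded value p + q = 1297; d = 35; T(3) = -1*(-13) - 3*(-24) + 1*(35) = 120; iterating: T(3)=120, T(4)=-105, T(5)=-268, T(6)=703, T(7)=-4, T(8)=-2373, T(9)=3088; answer 3088

3088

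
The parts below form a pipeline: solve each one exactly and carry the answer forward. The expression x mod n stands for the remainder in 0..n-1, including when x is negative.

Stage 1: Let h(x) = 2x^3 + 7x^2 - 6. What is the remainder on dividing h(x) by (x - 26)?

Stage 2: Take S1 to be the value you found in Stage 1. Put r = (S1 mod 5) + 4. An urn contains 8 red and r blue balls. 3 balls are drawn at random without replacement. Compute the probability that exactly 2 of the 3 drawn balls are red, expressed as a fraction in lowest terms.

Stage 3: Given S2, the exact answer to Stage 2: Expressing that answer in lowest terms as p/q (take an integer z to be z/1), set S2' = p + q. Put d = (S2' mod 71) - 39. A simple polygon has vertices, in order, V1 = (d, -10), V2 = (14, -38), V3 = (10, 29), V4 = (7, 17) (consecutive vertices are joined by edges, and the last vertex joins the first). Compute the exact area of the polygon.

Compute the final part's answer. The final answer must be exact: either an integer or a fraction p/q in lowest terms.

Stage 1: remainder = value at the root: 2*(26)^3 + 7*(26)^2 - 6 = (35152) + (4732) + (-6) = 39878; answer 39878
Stage 2: S1 = 39878; r = 7; total draws C(15,3) = 455; favorable C(8,2)*C(7,1) = 196; P = 28/65; answer 28/65
Stage 3: S2 = 28/65; threaded value p + q = 93; d = -17; cross terms: (-17*-38 - 14*-10)=786, (14*29 - 10*-38)=786, (10*17 - 7*29)=-33, (7*-10 - -17*17)=219; twice the area = |1758| = 1758; area = 879; answer 879

879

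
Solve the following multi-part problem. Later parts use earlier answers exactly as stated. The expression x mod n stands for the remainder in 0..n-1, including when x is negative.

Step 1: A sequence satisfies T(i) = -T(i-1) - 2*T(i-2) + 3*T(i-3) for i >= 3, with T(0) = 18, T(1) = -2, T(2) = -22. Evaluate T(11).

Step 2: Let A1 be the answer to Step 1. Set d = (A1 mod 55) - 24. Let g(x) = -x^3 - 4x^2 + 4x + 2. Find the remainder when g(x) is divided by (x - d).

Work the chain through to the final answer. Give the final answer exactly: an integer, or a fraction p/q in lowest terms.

Step 1: T(3) = -1*(-22) - 2*(-2) + 3*(18) = 80; iterating: T(3)=80, T(4)=-42, T(5)=-184, T(6)=508, T(7)=-266, T(8)=-1302, T(9)=3358, T(10)=-1552, T(11)=-9070; answer -9070
Step 2: A1 = -9070; d = -19; remainder = value at the root: -1*(-19)^3 - 4*(-19)^2 + 4*(-19)^1 + 2 = (6859) + (-1444) + (-76) + (2) = 5341; answer 5341

5341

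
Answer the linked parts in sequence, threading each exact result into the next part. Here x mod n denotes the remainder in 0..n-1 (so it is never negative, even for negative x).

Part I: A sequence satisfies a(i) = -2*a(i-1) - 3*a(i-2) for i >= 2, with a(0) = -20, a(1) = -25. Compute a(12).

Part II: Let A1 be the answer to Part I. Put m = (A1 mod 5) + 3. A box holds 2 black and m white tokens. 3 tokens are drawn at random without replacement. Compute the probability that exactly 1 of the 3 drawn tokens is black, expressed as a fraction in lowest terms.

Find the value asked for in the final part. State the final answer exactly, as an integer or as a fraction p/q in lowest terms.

3/5

Part I: a(2) = -2*(-25) - 3*(-20) = 110; iterating: a(2)=110, a(3)=-145, a(4)=-40, a(5)=515, a(6)=-910, a(7)=275, a(8)=2180, a(9)=-5185, a(10)=3830, a(11)=7895, a(12)=-27280; answer -27280
Part II: A1 = -27280; m = 3; total draws C(5,3) = 10; favorable C(2,1)*C(3,2) = 6; P = 3/5; answer 3/5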